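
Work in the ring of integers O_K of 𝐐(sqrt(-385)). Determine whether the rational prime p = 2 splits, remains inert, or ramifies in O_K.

-385 mod 4 = 3, hence disc K = 4·(-385) = -1540 and O_K = ℤ[√-385].
disc(K) = -1540 = 2·(-770), so p = 2 is ramified.

ramifies in O_K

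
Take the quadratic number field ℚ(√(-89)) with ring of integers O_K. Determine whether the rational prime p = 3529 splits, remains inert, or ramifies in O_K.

inert — (3529) stays prime in O_K

d = -89 ≡ 3 (mod 4), so O_K = ℤ[√-89] and disc(K) = 4d = -356.
3529 ∤ -356, so 3529 is unramified.
Euler's criterion: (-89)^1764 mod 3529 = 3528. Thus (-89|3529) = -1.
Legendre symbol -1 ⇒ 3529 is inert.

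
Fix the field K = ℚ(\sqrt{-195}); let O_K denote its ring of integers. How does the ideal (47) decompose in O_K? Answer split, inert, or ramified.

Since -195 ≡ 1 mod 4, the ring of integers is ℤ[(1+√-195)/2] with discriminant -195.
47 ∤ -195, so 47 is unramified.
Euler's criterion: (-195)^23 mod 47 = 46. Thus (-195|47) = -1.
Legendre symbol -1 ⇒ 47 is inert.

remains prime (inert)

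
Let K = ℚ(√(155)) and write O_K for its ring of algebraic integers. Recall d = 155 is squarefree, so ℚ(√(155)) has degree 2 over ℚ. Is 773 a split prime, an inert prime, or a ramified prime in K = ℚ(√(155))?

155 mod 4 = 3, hence disc K = 4·155 = 620 and O_K = ℤ[√155].
disc(K) = 620 is not divisible by 773; 773 is unramified.
(155/773) = 155^386 mod 773 = 1, giving Legendre symbol 1.
d is a quadratic residue mod p, hence 773 splits in O_K.

split — (773) = 𝔭₁𝔭₂ with 𝔭₁ ≠ 𝔭₂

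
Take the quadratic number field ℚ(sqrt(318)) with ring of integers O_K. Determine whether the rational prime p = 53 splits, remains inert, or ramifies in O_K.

ramified — (53) = 𝔭²

318 mod 4 = 2, hence disc K = 4·318 = 1272 and O_K = ℤ[√318].
disc(K) = 1272 = 53·24, so p = 53 is ramified.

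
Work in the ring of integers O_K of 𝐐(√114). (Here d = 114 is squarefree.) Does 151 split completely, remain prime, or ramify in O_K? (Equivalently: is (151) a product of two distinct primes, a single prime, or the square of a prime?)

151 remains inert

d = 114 ≡ 2 (mod 4), so O_K = ℤ[√114] and disc(K) = 4d = 456.
disc(K) = 456 is not divisible by 151; 151 is unramified.
Legendre symbol by Euler's criterion: (114/151) ≡ 114^75 ≡ 150 (mod 151), i.e. (114/151) = -1.
Legendre symbol -1 ⇒ 151 is inert.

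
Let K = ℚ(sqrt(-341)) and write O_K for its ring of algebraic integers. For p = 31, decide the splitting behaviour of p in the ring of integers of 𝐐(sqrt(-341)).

ramifies in O_K

d = -341 ≡ 3 (mod 4), so O_K = ℤ[√-341] and disc(K) = 4d = -1364.
31 divides disc(K) = -1364, so 31 ramifies.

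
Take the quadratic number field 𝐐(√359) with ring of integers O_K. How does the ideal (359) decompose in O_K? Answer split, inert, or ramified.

d = 359 ≡ 3 (mod 4), so O_K = ℤ[√359] and disc(K) = 4d = 1436.
disc(K) = 1436 = 359·4, so p = 359 is ramified.

p ramifies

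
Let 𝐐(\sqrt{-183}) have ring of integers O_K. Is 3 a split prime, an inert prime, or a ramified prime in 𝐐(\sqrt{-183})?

3 is ramified

d = -183 ≡ 1 (mod 4), so O_K = ℤ[(1+√-183)/2] and disc(K) = d = -183.
3 divides disc(K) = -183, so 3 ramifies.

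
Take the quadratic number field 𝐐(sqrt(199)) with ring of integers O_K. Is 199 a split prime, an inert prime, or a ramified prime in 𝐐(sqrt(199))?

199 mod 4 = 3, hence disc K = 4·199 = 796 and O_K = ℤ[√199].
disc(K) = 796 = 199·4, so p = 199 is ramified.

199 is ramified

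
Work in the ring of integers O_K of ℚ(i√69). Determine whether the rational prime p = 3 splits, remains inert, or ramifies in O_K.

ramifies in O_K

Since -69 ≢ 1 mod 4, the ring of integers is ℤ[√-69] with discriminant 4·(-69) = -276.
Ramification test: 3 | -276. The prime 3 ramifies in K.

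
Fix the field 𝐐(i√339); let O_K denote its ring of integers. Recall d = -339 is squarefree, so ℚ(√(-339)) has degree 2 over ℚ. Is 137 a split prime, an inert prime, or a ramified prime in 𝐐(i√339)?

p splits

-339 mod 4 = 1, hence disc K = -339 and O_K = ℤ[(1+√-339)/2].
137 ∤ -339, so 137 is unramified.
Compute (-339/137) via Euler: 72^((137-1)/2) mod 137 = 1, so (-339/137) = 1.
d is a quadratic residue mod p, hence 137 splits in O_K.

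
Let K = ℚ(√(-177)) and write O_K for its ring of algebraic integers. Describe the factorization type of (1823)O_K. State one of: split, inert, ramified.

split — (1823) = 𝔭₁𝔭₂ with 𝔭₁ ≠ 𝔭₂

-177 mod 4 = 3, hence disc K = 4·(-177) = -708 and O_K = ℤ[√-177].
disc(K) = -708 is not divisible by 1823; 1823 is unramified.
Legendre symbol by Euler's criterion: (-177/1823) ≡ (-177)^911 ≡ 1 (mod 1823), i.e. (-177/1823) = 1.
d is a quadratic residue mod p, hence 1823 splits in O_K.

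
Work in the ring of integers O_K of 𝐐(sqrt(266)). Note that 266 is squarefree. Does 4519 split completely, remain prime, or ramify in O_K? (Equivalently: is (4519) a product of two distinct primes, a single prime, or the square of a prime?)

split — (4519) = 𝔭₁𝔭₂ with 𝔭₁ ≠ 𝔭₂

266 mod 4 = 2, hence disc K = 4·266 = 1064 and O_K = ℤ[√266].
disc(K) = 1064 is not divisible by 4519; 4519 is unramified.
(266/4519) = 266^2259 mod 4519 = 1, giving Legendre symbol 1.
(266/4519) = 1, so 4519 splits.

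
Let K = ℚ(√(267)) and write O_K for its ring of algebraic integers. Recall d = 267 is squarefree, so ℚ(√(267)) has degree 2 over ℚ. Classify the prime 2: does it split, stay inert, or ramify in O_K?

ramified — (2) = 𝔭²

267 mod 4 = 3, hence disc K = 4·267 = 1068 and O_K = ℤ[√267].
2 divides disc(K) = 1068, so 2 ramifies.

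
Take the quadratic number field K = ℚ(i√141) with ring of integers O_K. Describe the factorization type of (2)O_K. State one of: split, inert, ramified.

-141 mod 4 = 3, hence disc K = 4·(-141) = -564 and O_K = ℤ[√-141].
disc(K) = -564 = 2·(-282), so p = 2 is ramified.

ramified — (2) = 𝔭²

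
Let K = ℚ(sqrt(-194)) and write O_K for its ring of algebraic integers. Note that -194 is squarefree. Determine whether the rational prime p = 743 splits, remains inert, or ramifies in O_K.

p is inert

d = -194 ≡ 2 (mod 4), so O_K = ℤ[√-194] and disc(K) = 4d = -776.
743 ∤ -776, so 743 is unramified.
Compute (-194/743) via Euler: 549^((743-1)/2) mod 743 = 742, so (-194/743) = -1.
Legendre symbol -1 ⇒ 743 is inert.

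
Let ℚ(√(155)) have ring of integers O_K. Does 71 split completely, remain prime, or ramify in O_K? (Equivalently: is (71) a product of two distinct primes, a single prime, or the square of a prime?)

p is inert

d = 155 ≡ 3 (mod 4), so O_K = ℤ[√155] and disc(K) = 4d = 620.
disc(K) = 620 is not divisible by 71; 71 is unramified.
Euler's criterion: 155^35 mod 71 = 70. Thus (155|71) = -1.
(155/71) = -1, so 71 is inert.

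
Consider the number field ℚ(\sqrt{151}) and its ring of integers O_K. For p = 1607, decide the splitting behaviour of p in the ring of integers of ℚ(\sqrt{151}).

p is inert

151 mod 4 = 3, hence disc K = 4·151 = 604 and O_K = ℤ[√151].
Since gcd(1607, 604) = 1 the prime 1607 does not ramify.
Euler's criterion: 151^803 mod 1607 = 1606. Thus (151|1607) = -1.
d is a non-residue mod p, hence 1607 remains inert in O_K.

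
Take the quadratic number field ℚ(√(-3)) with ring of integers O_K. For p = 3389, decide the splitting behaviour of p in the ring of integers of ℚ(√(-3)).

remains prime (inert)

-3 mod 4 = 1, hence disc K = -3 and O_K = ℤ[(1+√-3)/2].
3389 ∤ -3, so 3389 is unramified.
(-3/3389) = 3386^1694 mod 3389 = 3388, giving Legendre symbol -1.
Legendre symbol -1 ⇒ 3389 is inert.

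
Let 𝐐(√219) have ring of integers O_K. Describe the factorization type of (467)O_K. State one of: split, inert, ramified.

467 remains inert

219 mod 4 = 3, hence disc K = 4·219 = 876 and O_K = ℤ[√219].
disc(K) = 876 is not divisible by 467; 467 is unramified.
Legendre symbol by Euler's criterion: (219/467) ≡ 219^233 ≡ 466 (mod 467), i.e. (219/467) = -1.
(219/467) = -1, so 467 is inert.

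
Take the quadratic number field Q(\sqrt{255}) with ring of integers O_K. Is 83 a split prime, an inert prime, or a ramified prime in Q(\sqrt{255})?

inert

d = 255 ≡ 3 (mod 4), so O_K = ℤ[√255] and disc(K) = 4d = 1020.
Since gcd(83, 1020) = 1 the prime 83 does not ramify.
Euler's criterion: 255^41 mod 83 = 82. Thus (255|83) = -1.
Legendre symbol -1 ⇒ 83 is inert.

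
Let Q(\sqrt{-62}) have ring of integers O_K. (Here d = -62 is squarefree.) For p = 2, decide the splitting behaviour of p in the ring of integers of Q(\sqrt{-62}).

ramified — (2) = 𝔭²

Since -62 ≢ 1 mod 4, the ring of integers is ℤ[√-62] with discriminant 4·(-62) = -248.
disc(K) = -248 = 2·(-124), so p = 2 is ramified.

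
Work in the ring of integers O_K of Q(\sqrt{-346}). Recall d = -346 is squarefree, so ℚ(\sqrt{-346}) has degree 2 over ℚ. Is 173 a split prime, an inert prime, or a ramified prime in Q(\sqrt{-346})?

-346 mod 4 = 2, hence disc K = 4·(-346) = -1384 and O_K = ℤ[√-346].
disc(K) = -1384 = 173·(-8), so p = 173 is ramified.

ramified — (173) = 𝔭²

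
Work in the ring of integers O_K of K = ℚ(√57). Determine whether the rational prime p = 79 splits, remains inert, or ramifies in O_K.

57 mod 4 = 1, hence disc K = 57 and O_K = ℤ[(1+√57)/2].
79 ∤ 57, so 79 is unramified.
Legendre symbol by Euler's criterion: (57/79) ≡ 57^39 ≡ 78 (mod 79), i.e. (57/79) = -1.
(57/79) = -1, so 79 is inert.

remains prime (inert)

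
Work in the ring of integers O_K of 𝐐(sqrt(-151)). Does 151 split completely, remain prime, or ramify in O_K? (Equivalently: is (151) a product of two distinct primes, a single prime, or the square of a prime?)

151 is ramified

Since -151 ≡ 1 mod 4, the ring of integers is ℤ[(1+√-151)/2] with discriminant -151.
151 divides disc(K) = -151, so 151 ramifies.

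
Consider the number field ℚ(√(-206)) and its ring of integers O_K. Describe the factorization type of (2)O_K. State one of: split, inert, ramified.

-206 mod 4 = 2, hence disc K = 4·(-206) = -824 and O_K = ℤ[√-206].
disc(K) = -824 = 2·(-412), so p = 2 is ramified.

p ramifies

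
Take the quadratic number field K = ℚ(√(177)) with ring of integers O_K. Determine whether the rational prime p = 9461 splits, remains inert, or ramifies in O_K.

d = 177 ≡ 1 (mod 4), so O_K = ℤ[(1+√177)/2] and disc(K) = d = 177.
disc(K) = 177 is not divisible by 9461; 9461 is unramified.
(177/9461) = 177^4730 mod 9461 = 9460, giving Legendre symbol -1.
Legendre symbol -1 ⇒ 9461 is inert.

9461 remains inert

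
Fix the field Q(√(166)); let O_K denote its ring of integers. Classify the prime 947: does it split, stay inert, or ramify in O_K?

166 mod 4 = 2, hence disc K = 4·166 = 664 and O_K = ℤ[√166].
disc(K) = 664 is not divisible by 947; 947 is unramified.
Compute (166/947) via Euler: 166^((947-1)/2) mod 947 = 946, so (166/947) = -1.
Legendre symbol -1 ⇒ 947 is inert.

p is inert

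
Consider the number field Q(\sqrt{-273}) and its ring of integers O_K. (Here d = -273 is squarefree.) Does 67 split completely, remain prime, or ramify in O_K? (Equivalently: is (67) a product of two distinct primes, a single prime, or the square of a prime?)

splits completely

Since -273 ≢ 1 mod 4, the ring of integers is ℤ[√-273] with discriminant 4·(-273) = -1092.
disc(K) = -1092 is not divisible by 67; 67 is unramified.
Compute (-273/67) via Euler: 62^((67-1)/2) mod 67 = 1, so (-273/67) = 1.
d is a quadratic residue mod p, hence 67 splits in O_K.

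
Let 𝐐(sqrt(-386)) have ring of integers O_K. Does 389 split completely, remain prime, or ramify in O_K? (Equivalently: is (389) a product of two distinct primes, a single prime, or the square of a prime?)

Since -386 ≢ 1 mod 4, the ring of integers is ℤ[√-386] with discriminant 4·(-386) = -1544.
Since gcd(389, -1544) = 1 the prime 389 does not ramify.
Euler's criterion: (-386)^194 mod 389 = 388. Thus (-386|389) = -1.
Legendre symbol -1 ⇒ 389 is inert.

389 remains inert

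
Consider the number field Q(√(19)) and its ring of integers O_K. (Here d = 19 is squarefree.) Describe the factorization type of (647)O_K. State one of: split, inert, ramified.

d = 19 ≡ 3 (mod 4), so O_K = ℤ[√19] and disc(K) = 4d = 76.
disc(K) = 76 is not divisible by 647; 647 is unramified.
Euler's criterion: 19^323 mod 647 = 646. Thus (19|647) = -1.
d is a non-residue mod p, hence 647 remains inert in O_K.

647 remains inert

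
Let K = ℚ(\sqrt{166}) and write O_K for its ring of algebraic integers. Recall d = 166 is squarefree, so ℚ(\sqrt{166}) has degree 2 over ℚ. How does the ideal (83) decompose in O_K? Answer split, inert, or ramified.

Since 166 ≢ 1 mod 4, the ring of integers is ℤ[√166] with discriminant 4·166 = 664.
83 divides disc(K) = 664, so 83 ramifies.

p ramifies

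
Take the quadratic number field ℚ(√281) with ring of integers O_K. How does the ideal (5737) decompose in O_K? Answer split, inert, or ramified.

281 mod 4 = 1, hence disc K = 281 and O_K = ℤ[(1+√281)/2].
5737 ∤ 281, so 5737 is unramified.
Compute (281/5737) via Euler: 281^((5737-1)/2) mod 5737 = 5736, so (281/5737) = -1.
(281/5737) = -1, so 5737 is inert.

remains prime (inert)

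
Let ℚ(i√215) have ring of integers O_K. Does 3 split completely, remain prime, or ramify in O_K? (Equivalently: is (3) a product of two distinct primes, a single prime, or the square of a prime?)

split — (3) = 𝔭₁𝔭₂ with 𝔭₁ ≠ 𝔭₂

d = -215 ≡ 1 (mod 4), so O_K = ℤ[(1+√-215)/2] and disc(K) = d = -215.
Since gcd(3, -215) = 1 the prime 3 does not ramify.
Legendre symbol by Euler's criterion: (-215/3) ≡ (-215)^1 ≡ 1 (mod 3), i.e. (-215/3) = 1.
Legendre symbol 1 ⇒ 3 is split.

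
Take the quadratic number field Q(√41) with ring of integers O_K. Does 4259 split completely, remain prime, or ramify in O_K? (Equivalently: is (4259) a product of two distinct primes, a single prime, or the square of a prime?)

Since 41 ≡ 1 mod 4, the ring of integers is ℤ[(1+√41)/2] with discriminant 41.
Since gcd(4259, 41) = 1 the prime 4259 does not ramify.
Compute (41/4259) via Euler: 41^((4259-1)/2) mod 4259 = 1, so (41/4259) = 1.
d is a quadratic residue mod p, hence 4259 splits in O_K.

p splits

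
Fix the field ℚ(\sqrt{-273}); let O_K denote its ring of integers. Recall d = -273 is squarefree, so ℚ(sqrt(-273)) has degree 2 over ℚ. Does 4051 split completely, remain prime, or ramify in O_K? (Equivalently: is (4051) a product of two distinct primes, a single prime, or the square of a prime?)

p is inert

d = -273 ≡ 3 (mod 4), so O_K = ℤ[√-273] and disc(K) = 4d = -1092.
Since gcd(4051, -1092) = 1 the prime 4051 does not ramify.
Legendre symbol by Euler's criterion: (-273/4051) ≡ (-273)^2025 ≡ 4050 (mod 4051), i.e. (-273/4051) = -1.
Legendre symbol -1 ⇒ 4051 is inert.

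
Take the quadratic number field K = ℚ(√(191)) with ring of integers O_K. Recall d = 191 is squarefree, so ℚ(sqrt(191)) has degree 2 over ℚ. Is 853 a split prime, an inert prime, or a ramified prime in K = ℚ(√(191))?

remains prime (inert)

d = 191 ≡ 3 (mod 4), so O_K = ℤ[√191] and disc(K) = 4d = 764.
disc(K) = 764 is not divisible by 853; 853 is unramified.
Compute (191/853) via Euler: 191^((853-1)/2) mod 853 = 852, so (191/853) = -1.
(191/853) = -1, so 853 is inert.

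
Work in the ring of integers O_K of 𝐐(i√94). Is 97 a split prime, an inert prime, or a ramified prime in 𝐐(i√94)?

Since -94 ≢ 1 mod 4, the ring of integers is ℤ[√-94] with discriminant 4·(-94) = -376.
Since gcd(97, -376) = 1 the prime 97 does not ramify.
Euler's criterion: (-94)^48 mod 97 = 1. Thus (-94|97) = 1.
(-94/97) = 1, so 97 splits.

split — (97) = 𝔭₁𝔭₂ with 𝔭₁ ≠ 𝔭₂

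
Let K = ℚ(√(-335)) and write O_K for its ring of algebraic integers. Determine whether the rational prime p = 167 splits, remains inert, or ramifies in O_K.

d = -335 ≡ 1 (mod 4), so O_K = ℤ[(1+√-335)/2] and disc(K) = d = -335.
167 ∤ -335, so 167 is unramified.
Euler's criterion: (-335)^83 mod 167 = 166. Thus (-335|167) = -1.
d is a non-residue mod p, hence 167 remains inert in O_K.

inert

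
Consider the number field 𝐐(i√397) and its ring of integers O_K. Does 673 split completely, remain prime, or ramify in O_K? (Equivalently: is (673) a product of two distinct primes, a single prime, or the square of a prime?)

-397 mod 4 = 3, hence disc K = 4·(-397) = -1588 and O_K = ℤ[√-397].
673 ∤ -1588, so 673 is unramified.
Euler's criterion: (-397)^336 mod 673 = 1. Thus (-397|673) = 1.
d is a quadratic residue mod p, hence 673 splits in O_K.

split — (673) = 𝔭₁𝔭₂ with 𝔭₁ ≠ 𝔭₂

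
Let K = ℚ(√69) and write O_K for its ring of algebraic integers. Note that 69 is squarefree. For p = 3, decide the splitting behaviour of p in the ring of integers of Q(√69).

d = 69 ≡ 1 (mod 4), so O_K = ℤ[(1+√69)/2] and disc(K) = d = 69.
disc(K) = 69 = 3·23, so p = 3 is ramified.

ramifies in O_K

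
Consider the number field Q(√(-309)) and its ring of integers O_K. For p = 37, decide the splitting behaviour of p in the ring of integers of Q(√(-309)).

d = -309 ≡ 3 (mod 4), so O_K = ℤ[√-309] and disc(K) = 4d = -1236.
Since gcd(37, -1236) = 1 the prime 37 does not ramify.
Euler's criterion: (-309)^18 mod 37 = 36. Thus (-309|37) = -1.
d is a non-residue mod p, hence 37 remains inert in O_K.

37 remains inert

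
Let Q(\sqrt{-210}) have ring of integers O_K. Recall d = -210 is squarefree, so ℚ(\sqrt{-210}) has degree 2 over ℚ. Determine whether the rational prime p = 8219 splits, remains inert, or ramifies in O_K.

Since -210 ≢ 1 mod 4, the ring of integers is ℤ[√-210] with discriminant 4·(-210) = -840.
disc(K) = -840 is not divisible by 8219; 8219 is unramified.
(-210/8219) = 8009^4109 mod 8219 = 8218, giving Legendre symbol -1.
d is a non-residue mod p, hence 8219 remains inert in O_K.

inert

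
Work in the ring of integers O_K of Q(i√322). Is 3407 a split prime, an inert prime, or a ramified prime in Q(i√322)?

p splits

d = -322 ≡ 2 (mod 4), so O_K = ℤ[√-322] and disc(K) = 4d = -1288.
Since gcd(3407, -1288) = 1 the prime 3407 does not ramify.
Legendre symbol by Euler's criterion: (-322/3407) ≡ (-322)^1703 ≡ 1 (mod 3407), i.e. (-322/3407) = 1.
Legendre symbol 1 ⇒ 3407 is split.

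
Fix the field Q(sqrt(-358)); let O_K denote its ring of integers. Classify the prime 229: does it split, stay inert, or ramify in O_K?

-358 mod 4 = 2, hence disc K = 4·(-358) = -1432 and O_K = ℤ[√-358].
Since gcd(229, -1432) = 1 the prime 229 does not ramify.
Compute (-358/229) via Euler: 100^((229-1)/2) mod 229 = 1, so (-358/229) = 1.
Legendre symbol 1 ⇒ 229 is split.

split — (229) = 𝔭₁𝔭₂ with 𝔭₁ ≠ 𝔭₂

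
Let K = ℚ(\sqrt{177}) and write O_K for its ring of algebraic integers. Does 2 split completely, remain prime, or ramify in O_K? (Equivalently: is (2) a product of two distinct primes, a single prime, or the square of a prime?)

split

177 mod 4 = 1, hence disc K = 177 and O_K = ℤ[(1+√177)/2].
2 ∤ 177, so 2 is unramified.
Checking d mod 8: 177 ≡ 1. Hence 2 is split in O_K.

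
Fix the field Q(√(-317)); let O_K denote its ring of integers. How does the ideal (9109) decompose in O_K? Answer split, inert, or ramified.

Since -317 ≢ 1 mod 4, the ring of integers is ℤ[√-317] with discriminant 4·(-317) = -1268.
9109 ∤ -1268, so 9109 is unramified.
Compute (-317/9109) via Euler: 8792^((9109-1)/2) mod 9109 = 9108, so (-317/9109) = -1.
d is a non-residue mod p, hence 9109 remains inert in O_K.

remains prime (inert)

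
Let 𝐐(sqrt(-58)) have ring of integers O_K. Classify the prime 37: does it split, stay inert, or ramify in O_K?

p splits

Since -58 ≢ 1 mod 4, the ring of integers is ℤ[√-58] with discriminant 4·(-58) = -232.
Since gcd(37, -232) = 1 the prime 37 does not ramify.
(-58/37) = 16^18 mod 37 = 1, giving Legendre symbol 1.
(-58/37) = 1, so 37 splits.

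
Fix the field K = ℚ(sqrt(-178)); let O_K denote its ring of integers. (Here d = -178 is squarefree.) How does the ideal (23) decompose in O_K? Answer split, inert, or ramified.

23 splits in O_K

-178 mod 4 = 2, hence disc K = 4·(-178) = -712 and O_K = ℤ[√-178].
Since gcd(23, -712) = 1 the prime 23 does not ramify.
(-178/23) = 6^11 mod 23 = 1, giving Legendre symbol 1.
(-178/23) = 1, so 23 splits.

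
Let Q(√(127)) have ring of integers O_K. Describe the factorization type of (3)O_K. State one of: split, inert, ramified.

127 mod 4 = 3, hence disc K = 4·127 = 508 and O_K = ℤ[√127].
Since gcd(3, 508) = 1 the prime 3 does not ramify.
Compute (127/3) via Euler: 1^((3-1)/2) mod 3 = 1, so (127/3) = 1.
Legendre symbol 1 ⇒ 3 is split.

split — (3) = 𝔭₁𝔭₂ with 𝔭₁ ≠ 𝔭₂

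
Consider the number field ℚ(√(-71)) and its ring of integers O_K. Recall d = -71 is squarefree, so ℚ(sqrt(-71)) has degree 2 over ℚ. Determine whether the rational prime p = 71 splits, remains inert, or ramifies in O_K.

-71 mod 4 = 1, hence disc K = -71 and O_K = ℤ[(1+√-71)/2].
71 divides disc(K) = -71, so 71 ramifies.

71 is ramified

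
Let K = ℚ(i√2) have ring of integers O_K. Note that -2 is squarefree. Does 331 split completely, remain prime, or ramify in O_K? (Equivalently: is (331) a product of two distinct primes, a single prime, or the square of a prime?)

split

d = -2 ≡ 2 (mod 4), so O_K = ℤ[√-2] and disc(K) = 4d = -8.
331 ∤ -8, so 331 is unramified.
(-2/331) = 329^165 mod 331 = 1, giving Legendre symbol 1.
d is a quadratic residue mod p, hence 331 splits in O_K.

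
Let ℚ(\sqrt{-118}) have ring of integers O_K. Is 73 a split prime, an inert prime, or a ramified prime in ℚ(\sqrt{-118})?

remains prime (inert)

-118 mod 4 = 2, hence disc K = 4·(-118) = -472 and O_K = ℤ[√-118].
disc(K) = -472 is not divisible by 73; 73 is unramified.
Euler's criterion: (-118)^36 mod 73 = 72. Thus (-118|73) = -1.
Legendre symbol -1 ⇒ 73 is inert.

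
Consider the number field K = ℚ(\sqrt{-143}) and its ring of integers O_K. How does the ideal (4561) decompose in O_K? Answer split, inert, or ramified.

-143 mod 4 = 1, hence disc K = -143 and O_K = ℤ[(1+√-143)/2].
Since gcd(4561, -143) = 1 the prime 4561 does not ramify.
Compute (-143/4561) via Euler: 4418^((4561-1)/2) mod 4561 = 1, so (-143/4561) = 1.
d is a quadratic residue mod p, hence 4561 splits in O_K.

split — (4561) = 𝔭₁𝔭₂ with 𝔭₁ ≠ 𝔭₂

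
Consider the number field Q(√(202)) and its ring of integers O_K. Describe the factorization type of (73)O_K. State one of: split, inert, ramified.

inert — (73) stays prime in O_K

d = 202 ≡ 2 (mod 4), so O_K = ℤ[√202] and disc(K) = 4d = 808.
73 ∤ 808, so 73 is unramified.
Legendre symbol by Euler's criterion: (202/73) ≡ 202^36 ≡ 72 (mod 73), i.e. (202/73) = -1.
(202/73) = -1, so 73 is inert.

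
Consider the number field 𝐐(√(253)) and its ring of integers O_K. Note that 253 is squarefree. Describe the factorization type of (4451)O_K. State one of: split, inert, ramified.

inert — (4451) stays prime in O_K

253 mod 4 = 1, hence disc K = 253 and O_K = ℤ[(1+√253)/2].
4451 ∤ 253, so 4451 is unramified.
Legendre symbol by Euler's criterion: (253/4451) ≡ 253^2225 ≡ 4450 (mod 4451), i.e. (253/4451) = -1.
d is a non-residue mod p, hence 4451 remains inert in O_K.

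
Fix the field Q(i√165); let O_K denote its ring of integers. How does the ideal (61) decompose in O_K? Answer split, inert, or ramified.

d = -165 ≡ 3 (mod 4), so O_K = ℤ[√-165] and disc(K) = 4d = -660.
61 ∤ -660, so 61 is unramified.
(-165/61) = 18^30 mod 61 = 60, giving Legendre symbol -1.
(-165/61) = -1, so 61 is inert.

remains prime (inert)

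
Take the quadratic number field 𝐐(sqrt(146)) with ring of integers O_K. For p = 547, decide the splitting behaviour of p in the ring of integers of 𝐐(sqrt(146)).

d = 146 ≡ 2 (mod 4), so O_K = ℤ[√146] and disc(K) = 4d = 584.
Since gcd(547, 584) = 1 the prime 547 does not ramify.
Compute (146/547) via Euler: 146^((547-1)/2) mod 547 = 546, so (146/547) = -1.
(146/547) = -1, so 547 is inert.

remains prime (inert)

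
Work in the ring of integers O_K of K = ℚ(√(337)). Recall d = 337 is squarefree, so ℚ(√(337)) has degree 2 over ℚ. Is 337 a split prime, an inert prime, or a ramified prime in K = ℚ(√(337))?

337 mod 4 = 1, hence disc K = 337 and O_K = ℤ[(1+√337)/2].
337 divides disc(K) = 337, so 337 ramifies.

ramifies in O_K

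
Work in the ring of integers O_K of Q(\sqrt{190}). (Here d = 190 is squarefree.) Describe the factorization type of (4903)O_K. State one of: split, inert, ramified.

d = 190 ≡ 2 (mod 4), so O_K = ℤ[√190] and disc(K) = 4d = 760.
disc(K) = 760 is not divisible by 4903; 4903 is unramified.
(190/4903) = 190^2451 mod 4903 = 1, giving Legendre symbol 1.
(190/4903) = 1, so 4903 splits.

splits completely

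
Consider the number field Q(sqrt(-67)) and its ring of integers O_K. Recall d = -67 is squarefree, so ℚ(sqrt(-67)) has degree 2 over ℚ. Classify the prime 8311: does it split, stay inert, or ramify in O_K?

Since -67 ≡ 1 mod 4, the ring of integers is ℤ[(1+√-67)/2] with discriminant -67.
8311 ∤ -67, so 8311 is unramified.
(-67/8311) = 8244^4155 mod 8311 = 8310, giving Legendre symbol -1.
(-67/8311) = -1, so 8311 is inert.

inert — (8311) stays prime in O_K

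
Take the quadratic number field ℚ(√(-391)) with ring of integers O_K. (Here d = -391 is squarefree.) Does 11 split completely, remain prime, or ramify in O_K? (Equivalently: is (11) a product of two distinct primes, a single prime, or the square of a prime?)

Since -391 ≡ 1 mod 4, the ring of integers is ℤ[(1+√-391)/2] with discriminant -391.
11 ∤ -391, so 11 is unramified.
Euler's criterion: (-391)^5 mod 11 = 1. Thus (-391|11) = 1.
Legendre symbol 1 ⇒ 11 is split.

p splits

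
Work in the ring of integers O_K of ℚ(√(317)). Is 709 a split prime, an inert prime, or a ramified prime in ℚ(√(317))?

Since 317 ≡ 1 mod 4, the ring of integers is ℤ[(1+√317)/2] with discriminant 317.
disc(K) = 317 is not divisible by 709; 709 is unramified.
Legendre symbol by Euler's criterion: (317/709) ≡ 317^354 ≡ 708 (mod 709), i.e. (317/709) = -1.
Legendre symbol -1 ⇒ 709 is inert.

remains prime (inert)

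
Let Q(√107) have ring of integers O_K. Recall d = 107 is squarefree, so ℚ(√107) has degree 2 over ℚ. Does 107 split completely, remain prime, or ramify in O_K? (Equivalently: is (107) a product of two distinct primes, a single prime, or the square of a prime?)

d = 107 ≡ 3 (mod 4), so O_K = ℤ[√107] and disc(K) = 4d = 428.
disc(K) = 428 = 107·4, so p = 107 is ramified.

p ramifies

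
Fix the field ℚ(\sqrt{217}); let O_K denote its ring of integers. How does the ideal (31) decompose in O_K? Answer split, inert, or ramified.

31 is ramified

217 mod 4 = 1, hence disc K = 217 and O_K = ℤ[(1+√217)/2].
disc(K) = 217 = 31·7, so p = 31 is ramified.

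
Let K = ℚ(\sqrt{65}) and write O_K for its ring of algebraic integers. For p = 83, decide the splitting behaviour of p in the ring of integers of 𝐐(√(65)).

83 splits in O_K

65 mod 4 = 1, hence disc K = 65 and O_K = ℤ[(1+√65)/2].
83 ∤ 65, so 83 is unramified.
Euler's criterion: 65^41 mod 83 = 1. Thus (65|83) = 1.
(65/83) = 1, so 83 splits.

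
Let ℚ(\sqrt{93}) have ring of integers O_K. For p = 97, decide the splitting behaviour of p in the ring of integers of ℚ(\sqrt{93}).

Since 93 ≡ 1 mod 4, the ring of integers is ℤ[(1+√93)/2] with discriminant 93.
97 ∤ 93, so 97 is unramified.
Compute (93/97) via Euler: 93^((97-1)/2) mod 97 = 1, so (93/97) = 1.
d is a quadratic residue mod p, hence 97 splits in O_K.

split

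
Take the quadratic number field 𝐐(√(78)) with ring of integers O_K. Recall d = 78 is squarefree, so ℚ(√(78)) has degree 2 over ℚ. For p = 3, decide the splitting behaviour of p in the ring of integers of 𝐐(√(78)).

ramifies in O_K

Since 78 ≢ 1 mod 4, the ring of integers is ℤ[√78] with discriminant 4·78 = 312.
3 divides disc(K) = 312, so 3 ramifies.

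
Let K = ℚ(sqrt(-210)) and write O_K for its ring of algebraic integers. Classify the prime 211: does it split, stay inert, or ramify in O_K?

-210 mod 4 = 2, hence disc K = 4·(-210) = -840 and O_K = ℤ[√-210].
disc(K) = -840 is not divisible by 211; 211 is unramified.
Compute (-210/211) via Euler: 1^((211-1)/2) mod 211 = 1, so (-210/211) = 1.
Legendre symbol 1 ⇒ 211 is split.

splits completely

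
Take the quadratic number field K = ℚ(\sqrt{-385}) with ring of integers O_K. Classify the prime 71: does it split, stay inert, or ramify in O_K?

remains prime (inert)

-385 mod 4 = 3, hence disc K = 4·(-385) = -1540 and O_K = ℤ[√-385].
Since gcd(71, -1540) = 1 the prime 71 does not ramify.
Compute (-385/71) via Euler: 41^((71-1)/2) mod 71 = 70, so (-385/71) = -1.
(-385/71) = -1, so 71 is inert.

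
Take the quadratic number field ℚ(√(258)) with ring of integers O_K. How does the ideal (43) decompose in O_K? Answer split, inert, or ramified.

258 mod 4 = 2, hence disc K = 4·258 = 1032 and O_K = ℤ[√258].
Ramification test: 43 | 1032. The prime 43 ramifies in K.

ramified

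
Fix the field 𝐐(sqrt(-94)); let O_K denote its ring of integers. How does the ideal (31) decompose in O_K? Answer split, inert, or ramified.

-94 mod 4 = 2, hence disc K = 4·(-94) = -376 and O_K = ℤ[√-94].
disc(K) = -376 is not divisible by 31; 31 is unramified.
Legendre symbol by Euler's criterion: (-94/31) ≡ (-94)^15 ≡ 30 (mod 31), i.e. (-94/31) = -1.
(-94/31) = -1, so 31 is inert.

remains prime (inert)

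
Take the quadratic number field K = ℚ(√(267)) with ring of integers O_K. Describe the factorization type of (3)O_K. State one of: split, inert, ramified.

3 is ramified

Since 267 ≢ 1 mod 4, the ring of integers is ℤ[√267] with discriminant 4·267 = 1068.
Ramification test: 3 | 1068. The prime 3 ramifies in K.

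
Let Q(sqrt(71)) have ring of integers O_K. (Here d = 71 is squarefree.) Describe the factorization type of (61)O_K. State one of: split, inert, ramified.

remains prime (inert)

71 mod 4 = 3, hence disc K = 4·71 = 284 and O_K = ℤ[√71].
61 ∤ 284, so 61 is unramified.
Legendre symbol by Euler's criterion: (71/61) ≡ 71^30 ≡ 60 (mod 61), i.e. (71/61) = -1.
d is a non-residue mod p, hence 61 remains inert in O_K.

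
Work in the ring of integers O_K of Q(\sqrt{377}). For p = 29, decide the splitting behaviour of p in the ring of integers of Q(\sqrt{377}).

ramifies in O_K

d = 377 ≡ 1 (mod 4), so O_K = ℤ[(1+√377)/2] and disc(K) = d = 377.
disc(K) = 377 = 29·13, so p = 29 is ramified.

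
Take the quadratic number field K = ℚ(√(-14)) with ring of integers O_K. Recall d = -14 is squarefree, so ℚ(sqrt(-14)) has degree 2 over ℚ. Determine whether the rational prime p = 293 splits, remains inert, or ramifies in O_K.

Since -14 ≢ 1 mod 4, the ring of integers is ℤ[√-14] with discriminant 4·(-14) = -56.
disc(K) = -56 is not divisible by 293; 293 is unramified.
Euler's criterion: (-14)^146 mod 293 = 1. Thus (-14|293) = 1.
Legendre symbol 1 ⇒ 293 is split.

293 splits in O_K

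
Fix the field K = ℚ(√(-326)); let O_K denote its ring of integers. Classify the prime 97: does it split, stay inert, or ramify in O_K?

splits completely

d = -326 ≡ 2 (mod 4), so O_K = ℤ[√-326] and disc(K) = 4d = -1304.
97 ∤ -1304, so 97 is unramified.
Legendre symbol by Euler's criterion: (-326/97) ≡ (-326)^48 ≡ 1 (mod 97), i.e. (-326/97) = 1.
Legendre symbol 1 ⇒ 97 is split.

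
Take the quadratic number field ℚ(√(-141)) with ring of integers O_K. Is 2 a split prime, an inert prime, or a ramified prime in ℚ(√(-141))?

Since -141 ≢ 1 mod 4, the ring of integers is ℤ[√-141] with discriminant 4·(-141) = -564.
disc(K) = -564 = 2·(-282), so p = 2 is ramified.

ramified — (2) = 𝔭²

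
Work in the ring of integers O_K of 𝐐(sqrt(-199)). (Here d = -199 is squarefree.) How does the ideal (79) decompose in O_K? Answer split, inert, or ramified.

Since -199 ≡ 1 mod 4, the ring of integers is ℤ[(1+√-199)/2] with discriminant -199.
disc(K) = -199 is not divisible by 79; 79 is unramified.
Euler's criterion: (-199)^39 mod 79 = 1. Thus (-199|79) = 1.
(-199/79) = 1, so 79 splits.

79 splits in O_K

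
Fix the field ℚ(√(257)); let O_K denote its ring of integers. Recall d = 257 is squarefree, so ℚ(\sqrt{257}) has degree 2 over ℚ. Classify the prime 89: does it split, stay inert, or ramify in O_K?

split — (89) = 𝔭₁𝔭₂ with 𝔭₁ ≠ 𝔭₂

Since 257 ≡ 1 mod 4, the ring of integers is ℤ[(1+√257)/2] with discriminant 257.
Since gcd(89, 257) = 1 the prime 89 does not ramify.
(257/89) = 79^44 mod 89 = 1, giving Legendre symbol 1.
d is a quadratic residue mod p, hence 89 splits in O_K.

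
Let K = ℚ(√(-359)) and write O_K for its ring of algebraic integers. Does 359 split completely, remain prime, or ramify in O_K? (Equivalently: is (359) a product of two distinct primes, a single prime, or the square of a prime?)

ramifies in O_K

-359 mod 4 = 1, hence disc K = -359 and O_K = ℤ[(1+√-359)/2].
359 divides disc(K) = -359, so 359 ramifies.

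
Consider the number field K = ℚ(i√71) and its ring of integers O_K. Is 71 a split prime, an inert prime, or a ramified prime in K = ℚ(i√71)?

ramified

d = -71 ≡ 1 (mod 4), so O_K = ℤ[(1+√-71)/2] and disc(K) = d = -71.
disc(K) = -71 = 71·(-1), so p = 71 is ramified.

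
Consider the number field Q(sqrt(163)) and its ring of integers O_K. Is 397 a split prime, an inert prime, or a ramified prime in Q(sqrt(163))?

163 mod 4 = 3, hence disc K = 4·163 = 652 and O_K = ℤ[√163].
397 ∤ 652, so 397 is unramified.
Compute (163/397) via Euler: 163^((397-1)/2) mod 397 = 1, so (163/397) = 1.
Legendre symbol 1 ⇒ 397 is split.

split — (397) = 𝔭₁𝔭₂ with 𝔭₁ ≠ 𝔭₂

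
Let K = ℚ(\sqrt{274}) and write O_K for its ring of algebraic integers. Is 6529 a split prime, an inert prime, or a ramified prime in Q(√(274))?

d = 274 ≡ 2 (mod 4), so O_K = ℤ[√274] and disc(K) = 4d = 1096.
disc(K) = 1096 is not divisible by 6529; 6529 is unramified.
Compute (274/6529) via Euler: 274^((6529-1)/2) mod 6529 = 6528, so (274/6529) = -1.
Legendre symbol -1 ⇒ 6529 is inert.

p is inert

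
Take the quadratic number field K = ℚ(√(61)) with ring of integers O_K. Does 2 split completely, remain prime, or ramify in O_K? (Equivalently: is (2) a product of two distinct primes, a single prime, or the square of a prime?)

2 remains inert

d = 61 ≡ 1 (mod 4), so O_K = ℤ[(1+√61)/2] and disc(K) = d = 61.
2 ∤ 61, so 2 is unramified.
Checking d mod 8: 61 ≡ 5. Hence 2 is inert in O_K.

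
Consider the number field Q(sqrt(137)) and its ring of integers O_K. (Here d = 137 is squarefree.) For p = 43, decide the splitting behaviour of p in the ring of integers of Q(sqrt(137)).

inert

d = 137 ≡ 1 (mod 4), so O_K = ℤ[(1+√137)/2] and disc(K) = d = 137.
disc(K) = 137 is not divisible by 43; 43 is unramified.
Euler's criterion: 137^21 mod 43 = 42. Thus (137|43) = -1.
Legendre symbol -1 ⇒ 43 is inert.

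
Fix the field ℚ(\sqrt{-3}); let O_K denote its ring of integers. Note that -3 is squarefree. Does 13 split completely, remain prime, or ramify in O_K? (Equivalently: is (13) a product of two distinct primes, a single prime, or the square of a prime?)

split

-3 mod 4 = 1, hence disc K = -3 and O_K = ℤ[(1+√-3)/2].
Since gcd(13, -3) = 1 the prime 13 does not ramify.
Euler's criterion: (-3)^6 mod 13 = 1. Thus (-3|13) = 1.
d is a quadratic residue mod p, hence 13 splits in O_K.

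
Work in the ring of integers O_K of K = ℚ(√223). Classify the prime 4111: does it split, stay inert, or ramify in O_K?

4111 splits in O_K

223 mod 4 = 3, hence disc K = 4·223 = 892 and O_K = ℤ[√223].
Since gcd(4111, 892) = 1 the prime 4111 does not ramify.
Legendre symbol by Euler's criterion: (223/4111) ≡ 223^2055 ≡ 1 (mod 4111), i.e. (223/4111) = 1.
(223/4111) = 1, so 4111 splits.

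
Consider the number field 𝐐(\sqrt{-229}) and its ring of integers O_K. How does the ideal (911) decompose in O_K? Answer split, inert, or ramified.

Since -229 ≢ 1 mod 4, the ring of integers is ℤ[√-229] with discriminant 4·(-229) = -916.
Since gcd(911, -916) = 1 the prime 911 does not ramify.
Compute (-229/911) via Euler: 682^((911-1)/2) mod 911 = 910, so (-229/911) = -1.
(-229/911) = -1, so 911 is inert.

inert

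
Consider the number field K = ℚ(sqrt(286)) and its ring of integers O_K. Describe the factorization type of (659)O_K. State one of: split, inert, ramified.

Since 286 ≢ 1 mod 4, the ring of integers is ℤ[√286] with discriminant 4·286 = 1144.
659 ∤ 1144, so 659 is unramified.
Compute (286/659) via Euler: 286^((659-1)/2) mod 659 = 658, so (286/659) = -1.
d is a non-residue mod p, hence 659 remains inert in O_K.

p is inert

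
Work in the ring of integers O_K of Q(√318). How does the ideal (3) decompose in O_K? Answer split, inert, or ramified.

3 is ramified

318 mod 4 = 2, hence disc K = 4·318 = 1272 and O_K = ℤ[√318].
disc(K) = 1272 = 3·424, so p = 3 is ramified.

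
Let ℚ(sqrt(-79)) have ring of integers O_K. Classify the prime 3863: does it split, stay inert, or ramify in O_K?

p is inert

Since -79 ≡ 1 mod 4, the ring of integers is ℤ[(1+√-79)/2] with discriminant -79.
3863 ∤ -79, so 3863 is unramified.
Legendre symbol by Euler's criterion: (-79/3863) ≡ (-79)^1931 ≡ 3862 (mod 3863), i.e. (-79/3863) = -1.
Legendre symbol -1 ⇒ 3863 is inert.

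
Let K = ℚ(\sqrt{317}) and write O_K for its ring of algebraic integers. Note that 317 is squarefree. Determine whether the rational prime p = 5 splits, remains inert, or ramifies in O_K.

Since 317 ≡ 1 mod 4, the ring of integers is ℤ[(1+√317)/2] with discriminant 317.
5 ∤ 317, so 5 is unramified.
Compute (317/5) via Euler: 2^((5-1)/2) mod 5 = 4, so (317/5) = -1.
d is a non-residue mod p, hence 5 remains inert in O_K.

inert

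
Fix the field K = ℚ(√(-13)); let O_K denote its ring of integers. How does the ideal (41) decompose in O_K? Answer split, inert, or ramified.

-13 mod 4 = 3, hence disc K = 4·(-13) = -52 and O_K = ℤ[√-13].
Since gcd(41, -52) = 1 the prime 41 does not ramify.
Euler's criterion: (-13)^20 mod 41 = 40. Thus (-13|41) = -1.
(-13/41) = -1, so 41 is inert.

remains prime (inert)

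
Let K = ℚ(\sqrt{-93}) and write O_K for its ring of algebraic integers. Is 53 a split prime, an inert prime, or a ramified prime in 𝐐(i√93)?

split — (53) = 𝔭₁𝔭₂ with 𝔭₁ ≠ 𝔭₂

-93 mod 4 = 3, hence disc K = 4·(-93) = -372 and O_K = ℤ[√-93].
53 ∤ -372, so 53 is unramified.
Euler's criterion: (-93)^26 mod 53 = 1. Thus (-93|53) = 1.
(-93/53) = 1, so 53 splits.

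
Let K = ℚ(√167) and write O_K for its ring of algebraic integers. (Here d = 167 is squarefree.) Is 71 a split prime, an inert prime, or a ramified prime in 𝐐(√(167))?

splits completely

167 mod 4 = 3, hence disc K = 4·167 = 668 and O_K = ℤ[√167].
Since gcd(71, 668) = 1 the prime 71 does not ramify.
Legendre symbol by Euler's criterion: (167/71) ≡ 167^35 ≡ 1 (mod 71), i.e. (167/71) = 1.
Legendre symbol 1 ⇒ 71 is split.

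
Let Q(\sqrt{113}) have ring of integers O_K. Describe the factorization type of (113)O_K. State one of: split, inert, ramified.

d = 113 ≡ 1 (mod 4), so O_K = ℤ[(1+√113)/2] and disc(K) = d = 113.
113 divides disc(K) = 113, so 113 ramifies.

ramifies in O_K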